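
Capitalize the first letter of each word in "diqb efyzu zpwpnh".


Input string: 'diqb efyzu zpwpnh'
Operation: capitalize first letter of each word
Word transformations: 'diqb'->'Diqb', 'efyzu'->'Efyzu', 'zpwpnh'->'Zpwpnh'
Result: Diqb Efyzu Zpwpnh


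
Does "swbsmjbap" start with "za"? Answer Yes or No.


Input string: 'swbsmjbap'
Prefix to check: 'za'
First 2 characters of input: 'sw'
Match: False
Result: No


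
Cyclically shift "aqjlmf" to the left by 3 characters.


Input: 'aqjlmf', shift = 3
Operation: split at index 3 and swap parts
Front part s[0:3] = 'aqj'
Back part s[3:] = 'lmf'
Rotated = back + front = 'lmf' + 'aqj'
Result: lmfaqj


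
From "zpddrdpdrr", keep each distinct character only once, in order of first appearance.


Input: 'zpddrdpdrr'
Operation: keep first occurrence of each character
Scan: s[0]='z' new -> keep; s[1]='p' new -> keep; s[2]='d' new -> keep; s[3]='d' seen -> skip; s[4]='r' new -> keep; s[5]='d' seen -> skip; s[6]='p' seen -> skip; s[7]='d' seen -> skip; s[8]='r' seen -> skip; s[9]='r' seen -> skip
Result: zpdr


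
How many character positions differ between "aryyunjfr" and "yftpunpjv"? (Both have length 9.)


String 1: 'aryyunjfr'
String 2: 'yftpunpjv'
Compare each position: pos 0: 'a'!='y', pos 1: 'r'!='f', pos 2: 'y'!='t', pos 3: 'y'!='p', pos 4: 'u'=='u', pos 5: 'n'=='n', pos 6: 'j'!='p', pos 7: 'f'!='j', pos 8: 'r'!='v'
Differing positions: 7
Hamming distance: 7


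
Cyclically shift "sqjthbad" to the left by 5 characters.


Input: 'sqjthbad', shift = 5
Operation: split at index 5 and swap parts
Front part s[0:5] = 'sqjth'
Back part s[5:] = 'bad'
Rotated = back + front = 'bad' + 'sqjth'
Result: badsqjth


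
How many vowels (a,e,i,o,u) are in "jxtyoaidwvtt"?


Input string: 'jxtyoaidwvtt'
Operation: count vowels (a, e, i, o, u)
Scan: s[0]='j', s[1]='x', s[2]='t', s[3]='y', s[4]='o' (vowel), s[5]='a' (vowel), s[6]='i' (vowel), s[7]='d', s[8]='w', s[9]='v', s[10]='t', s[11]='t'
Vowels found: 3
Result: 3


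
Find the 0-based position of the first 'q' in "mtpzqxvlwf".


Input string: 'mtpzqxvlwf'
Target: 'q'
Scanning left to right: s[0]='m', s[1]='t', s[2]='p', s[3]='z', s[4]='q'
First match at index: 4


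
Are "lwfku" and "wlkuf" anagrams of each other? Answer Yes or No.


String 1: 'lwfku' -> sorted: 'fkluw'
String 2: 'wlkuf' -> sorted: 'fkluw'
Compare sorted forms: 'fkluw' == 'fkluw'
Anagram: Yes


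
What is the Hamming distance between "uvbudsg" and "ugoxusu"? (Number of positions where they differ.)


String 1: 'uvbudsg'
String 2: 'ugoxusu'
Compare each position: pos 0: 'u'=='u', pos 1: 'v'!='g', pos 2: 'b'!='o', pos 3: 'u'!='x', pos 4: 'd'!='u', pos 5: 's'=='s', pos 6: 'g'!='u'
Differing positions: 5
Hamming distance: 5


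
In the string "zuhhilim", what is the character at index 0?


Input string: 'zuhhilim'
Operation: get character at index 0
Index mapping: s[0]='z'
Result: 'z'


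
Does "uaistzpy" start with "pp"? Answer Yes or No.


Input string: 'uaistzpy'
Prefix to check: 'pp'
First 2 characters of input: 'ua'
Match: False
Result: No


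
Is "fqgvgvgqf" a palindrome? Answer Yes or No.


Input string: 'fqgvgvgqf'
Reversed: 'fqgvgvgqf'
Compare pairs: s[0]='f' vs s[8]='f' (match), s[1]='q' vs s[7]='q' (match), s[2]='g' vs s[6]='g' (match), s[3]='v' vs s[5]='v' (match)
Palindrome: Yes


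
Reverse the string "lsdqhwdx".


Input string: 'lsdqhwdx'
Operation: reverse character order
Original order: 'l' -> 's' -> 'd' -> 'q' -> 'h' -> 'w' -> 'd' -> 'x'
Reversed order: 'x' -> 'd' -> 'w' -> 'h' -> 'q' -> 'd' -> 's' -> 'l'
Result: xdwhqdsl


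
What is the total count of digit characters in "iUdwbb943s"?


Input string: 'iUdwbb943s'
Operation: count digit characters (0-9)
Scan: 'i', 'U', 'd', 'w', 'b', 'b', '9'(digit), '4'(digit), '3'(digit), 's'
Digits found: 3
Result: 3


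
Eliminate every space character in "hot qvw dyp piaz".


Input string: 'hot qvw dyp piaz'
Operation: remove all spaces
Words: 'hot', 'qvw', 'dyp', 'piaz'
Join without spaces: hotqvwdyppiaz


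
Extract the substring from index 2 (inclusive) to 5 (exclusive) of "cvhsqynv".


Input string: 'cvhsqynv'
Operation: slice [2:5]
Extract characters: s[2]='h', s[3]='s', s[4]='q'
Result: hsq


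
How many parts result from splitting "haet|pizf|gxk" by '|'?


Input string: 'haet|pizf|gxk'
Delimiter: '|'
Split result: 'haet', 'pizf', 'gxk'
Number of parts: 3


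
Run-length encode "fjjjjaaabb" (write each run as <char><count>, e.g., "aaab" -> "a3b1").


Input: 'fjjjjaaabb'
Operation: identify consecutive runs
Runs: 'f' -> f1, 'jjjj' -> j4, 'aaa' -> a3, 'bb' -> b2
Encoded: f1j4a3b2


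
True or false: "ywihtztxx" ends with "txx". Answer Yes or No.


Input string: 'ywihtztxx'
Suffix to check: 'txx'
Last 3 characters of input: 'txx'
Match: True
Result: Yes


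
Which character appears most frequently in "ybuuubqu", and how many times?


Input: 'ybuuubqu'
Operation: tally each character
Counts: 'b':2, 'q':1, 'u':4, 'y':1
Maximum: 'u' appears 4 times


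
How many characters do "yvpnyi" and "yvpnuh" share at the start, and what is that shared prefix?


String 1: 'yvpnyi'
String 2: 'yvpnuh'
Compare position by position:
pos 0: 'y' vs 'y' match
pos 1: 'v' vs 'v' match
pos 2: 'p' vs 'p' match
pos 3: 'n' vs 'n' match
pos 4: 'y' vs 'u' differ -> stop
Longest common prefix: "yvpn" (length 4)


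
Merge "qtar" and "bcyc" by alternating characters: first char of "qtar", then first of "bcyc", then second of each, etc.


String 1: 'qtar'
String 2: 'bcyc'
Operation: alternate characters
Pairs: 'q'+'b', 't'+'c', 'a'+'y', 'r'+'c'
Result: qbtcayrc


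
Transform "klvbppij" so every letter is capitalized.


Input string: 'klvbppij'
Operation: convert each letter to uppercase
Mapping: 'k'->'K', 'l'->'L', 'v'->'V', 'b'->'B', 'p'->'P', 'p'->'P', 'i'->'I', 'j'->'J'
Result: KLVBPPIJ


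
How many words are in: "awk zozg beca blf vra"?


Input string: 'awk zozg beca blf vra'
Operation: split by spaces
Words found: 'awk', 'zozg', 'beca', 'blf', 'vra'
Word count: 5


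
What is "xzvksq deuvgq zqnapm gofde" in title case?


Input string: 'xzvksq deuvgq zqnapm gofde'
Operation: capitalize first letter of each word
Word transformations: 'xzvksq'->'Xzvksq', 'deuvgq'->'Deuvgq', 'zqnapm'->'Zqnapm', 'gofde'->'Gofde'
Result: Xzvksq Deuvgq Zqnapm Gofde


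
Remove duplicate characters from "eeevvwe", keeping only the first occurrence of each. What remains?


Input: 'eeevvwe'
Operation: keep first occurrence of each character
Scan: s[0]='e' new -> keep; s[1]='e' seen -> skip; s[2]='e' seen -> skip; s[3]='v' new -> keep; s[4]='v' seen -> skip; s[5]='w' new -> keep; s[6]='e' seen -> skip
Result: evw


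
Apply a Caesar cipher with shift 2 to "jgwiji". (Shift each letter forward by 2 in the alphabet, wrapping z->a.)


Input: 'jgwiji', shift = 2
Operation: for each letter, (position + 2) mod 26
Mapping: 'j'(9+2=11)->'l', 'g'(6+2=8)->'i', 'w'(22+2=24)->'y', 'i'(8+2=10)->'k', 'j'(9+2=11)->'l', 'i'(8+2=10)->'k'
Result: liyklk


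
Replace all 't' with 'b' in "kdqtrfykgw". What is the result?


Input string: 'kdqtrfykgw'
Operation: replace 't' with 'b'
Positions of 't': 3
After replacement: kdqbrfykgw


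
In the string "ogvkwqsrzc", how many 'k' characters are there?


Input string: 'ogvkwqsrzc'
Target character: 'k'
Scan each position: s[3]='k'
Matches found at indices: 3
Total: 1


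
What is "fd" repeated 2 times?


Input string: 'fd'
Operation: repeat 2 times
Concatenation: 'fd' + 'fd'
Result: fdfd


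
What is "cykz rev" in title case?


Input string: 'cykz rev'
Operation: capitalize first letter of each word
Word transformations: 'cykz'->'Cykz', 'rev'->'Rev'
Result: Cykz Rev


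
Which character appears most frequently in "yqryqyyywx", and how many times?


Input: 'yqryqyyywx'
Operation: tally each character
Counts: 'q':2, 'r':1, 'w':1, 'x':1, 'y':5
Maximum: 'y' appears 5 times


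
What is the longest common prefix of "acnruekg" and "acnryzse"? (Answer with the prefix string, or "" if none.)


String 1: 'acnruekg'
String 2: 'acnryzse'
Compare position by position:
pos 0: 'a' vs 'a' match
pos 1: 'c' vs 'c' match
pos 2: 'n' vs 'n' match
pos 3: 'r' vs 'r' match
pos 4: 'u' vs 'y' differ -> stop
Longest common prefix: "acnr" (length 4)


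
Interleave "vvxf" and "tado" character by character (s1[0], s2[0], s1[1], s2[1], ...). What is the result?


String 1: 'vvxf'
String 2: 'tado'
Operation: alternate characters
Pairs: 'v'+'t', 'v'+'a', 'x'+'d', 'f'+'o'
Result: vtvaxdfo


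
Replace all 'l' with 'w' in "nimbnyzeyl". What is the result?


Input string: 'nimbnyzeyl'
Operation: replace 'l' with 'w'
Positions of 'l': 9
After replacement: nimbnyzeyw


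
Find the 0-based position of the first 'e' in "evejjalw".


Input string: 'evejjalw'
Target: 'e'
Scanning left to right: s[0]='e'
First match at index: 0


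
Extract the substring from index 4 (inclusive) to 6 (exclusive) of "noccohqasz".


Input string: 'noccohqasz'
Operation: slice [4:6]
Extract characters: s[4]='o', s[5]='h'
Result: oh


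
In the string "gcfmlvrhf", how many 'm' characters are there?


Input string: 'gcfmlvrhf'
Target character: 'm'
Scan each position: s[3]='m'
Matches found at indices: 3
Total: 1


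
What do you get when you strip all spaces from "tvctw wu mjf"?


Input string: 'tvctw wu mjf'
Operation: remove all spaces
Words: 'tvctw', 'wu', 'mjf'
Join without spaces: tvctwwumjf


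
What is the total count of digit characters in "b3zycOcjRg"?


Input string: 'b3zycOcjRg'
Operation: count digit characters (0-9)
Scan: 'b', '3'(digit), 'z', 'y', 'c', 'O', 'c', 'j', 'R', 'g'
Digits found: 1
Result: 1


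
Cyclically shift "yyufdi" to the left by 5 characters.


Input: 'yyufdi', shift = 5
Operation: split at index 5 and swap parts
Front part s[0:5] = 'yyufd'
Back part s[5:] = 'i'
Rotated = back + front = 'i' + 'yyufd'
Result: iyyufd


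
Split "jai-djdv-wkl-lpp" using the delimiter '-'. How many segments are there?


Input string: 'jai-djdv-wkl-lpp'
Delimiter: '-'
Split result: 'jai', 'djdv', 'wkl', 'lpp'
Number of parts: 4


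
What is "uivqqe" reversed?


Input string: 'uivqqe'
Operation: reverse character order
Original order: 'u' -> 'i' -> 'v' -> 'q' -> 'q' -> 'e'
Reversed order: 'e' -> 'q' -> 'q' -> 'v' -> 'i' -> 'u'
Result: eqqviu


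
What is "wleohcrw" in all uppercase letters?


Input string: 'wleohcrw'
Operation: convert each letter to uppercase
Mapping: 'w'->'W', 'l'->'L', 'e'->'E', 'o'->'O', 'h'->'H', 'c'->'C', 'r'->'R', 'w'->'W'
Result: WLEOHCRW


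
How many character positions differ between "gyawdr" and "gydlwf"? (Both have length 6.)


String 1: 'gyawdr'
String 2: 'gydlwf'
Compare each position: pos 0: 'g'=='g', pos 1: 'y'=='y', pos 2: 'a'!='d', pos 3: 'w'!='l', pos 4: 'd'!='w', pos 5: 'r'!='f'
Differing positions: 4
Hamming distance: 4


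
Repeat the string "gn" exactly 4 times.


Input string: 'gn'
Operation: repeat 4 times
Concatenation: 'gn' + 'gn' + 'gn' + 'gn'
Result: gngngngn


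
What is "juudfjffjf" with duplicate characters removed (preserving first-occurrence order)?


Input: 'juudfjffjf'
Operation: keep first occurrence of each character
Scan: s[0]='j' new -> keep; s[1]='u' new -> keep; s[2]='u' seen -> skip; s[3]='d' new -> keep; s[4]='f' new -> keep; s[5]='j' seen -> skip; s[6]='f' seen -> skip; s[7]='f' seen -> skip; s[8]='j' seen -> skip; s[9]='f' seen -> skip
Result: judf


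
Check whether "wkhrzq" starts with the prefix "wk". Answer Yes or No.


Input string: 'wkhrzq'
Prefix to check: 'wk'
First 2 characters of input: 'wk'
Match: True
Result: Yes


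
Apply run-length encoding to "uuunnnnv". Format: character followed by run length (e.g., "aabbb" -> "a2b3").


Input: 'uuunnnnv'
Operation: identify consecutive runs
Runs: 'uuu' -> u3, 'nnnn' -> n4, 'v' -> v1
Encoded: u3n4v1


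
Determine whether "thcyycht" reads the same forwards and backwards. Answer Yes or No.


Input string: 'thcyycht'
Reversed: 'thcyycht'
Compare pairs: s[0]='t' vs s[7]='t' (match), s[1]='h' vs s[6]='h' (match), s[2]='c' vs s[5]='c' (match), s[3]='y' vs s[4]='y' (match)
Palindrome: Yes


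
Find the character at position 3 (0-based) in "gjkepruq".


Input string: 'gjkepruq'
Operation: get character at index 3
Index mapping: s[0]='g', s[1]='j', s[2]='k', s[3]='e'
Result: 'e'


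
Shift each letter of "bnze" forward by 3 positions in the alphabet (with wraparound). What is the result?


Input: 'bnze', shift = 3
Operation: for each letter, (position + 3) mod 26
Mapping: 'b'(1+3=4)->'e', 'n'(13+3=16)->'q', 'z'(25+3=28, 28 mod 26=2)->'c', 'e'(4+3=7)->'h'
Result: eqch


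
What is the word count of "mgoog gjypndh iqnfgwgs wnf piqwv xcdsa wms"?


Input string: 'mgoog gjypndh iqnfgwgs wnf piqwv xcdsa wms'
Operation: split by spaces
Words found: 'mgoog', 'gjypndh', 'iqnfgwgs', 'wnf', 'piqwv', 'xcdsa', 'wms'
Word count: 7


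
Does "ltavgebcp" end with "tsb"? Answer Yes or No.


Input string: 'ltavgebcp'
Suffix to check: 'tsb'
Last 3 characters of input: 'bcp'
Match: False
Result: No


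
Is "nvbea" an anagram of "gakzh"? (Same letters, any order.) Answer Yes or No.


String 1: 'gakzh' -> sorted: 'aghkz'
String 2: 'nvbea' -> sorted: 'abenv'
Compare sorted forms: 'aghkz' != 'abenv'
Anagram: No


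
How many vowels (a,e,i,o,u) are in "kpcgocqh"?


Input string: 'kpcgocqh'
Operation: count vowels (a, e, i, o, u)
Scan: s[0]='k', s[1]='p', s[2]='c', s[3]='g', s[4]='o' (vowel), s[5]='c', s[6]='q', s[7]='h'
Vowels found: 1
Result: 1


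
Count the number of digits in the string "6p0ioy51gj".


Input string: '6p0ioy51gj'
Operation: count digit characters (0-9)
Scan: '6'(digit), 'p', '0'(digit), 'i', 'o', 'y', '5'(digit), '1'(digit), 'g', 'j'
Digits found: 4
Result: 4


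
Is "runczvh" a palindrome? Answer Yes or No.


Input string: 'runczvh'
Reversed: 'hvzcnur'
Compare pairs: s[0]='r' vs s[6]='h' (mismatch), s[1]='u' vs s[5]='v' (mismatch), s[2]='n' vs s[4]='z' (mismatch)
Palindrome: No


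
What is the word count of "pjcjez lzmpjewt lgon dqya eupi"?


Input string: 'pjcjez lzmpjewt lgon dqya eupi'
Operation: split by spaces
Words found: 'pjcjez', 'lzmpjewt', 'lgon', 'dqya', 'eupi'
Word count: 5


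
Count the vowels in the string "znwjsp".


Input string: 'znwjsp'
Operation: count vowels (a, e, i, o, u)
Scan: s[0]='z', s[1]='n', s[2]='w', s[3]='j', s[4]='s', s[5]='p'
Vowels found: 0
Result: 0


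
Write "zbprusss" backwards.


Input string: 'zbprusss'
Operation: reverse character order
Original order: 'z' -> 'b' -> 'p' -> 'r' -> 'u' -> 's' -> 's' -> 's'
Reversed order: 's' -> 's' -> 's' -> 'u' -> 'r' -> 'p' -> 'b' -> 'z'
Result: sssurpbz


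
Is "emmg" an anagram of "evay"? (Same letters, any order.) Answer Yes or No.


String 1: 'evay' -> sorted: 'aevy'
String 2: 'emmg' -> sorted: 'egmm'
Compare sorted forms: 'aevy' != 'egmm'
Anagram: No


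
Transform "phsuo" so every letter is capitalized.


Input string: 'phsuo'
Operation: convert each letter to uppercase
Mapping: 'p'->'P', 'h'->'H', 's'->'S', 'u'->'U', 'o'->'O'
Result: PHSUO


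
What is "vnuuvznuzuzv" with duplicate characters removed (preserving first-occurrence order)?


Input: 'vnuuvznuzuzv'
Operation: keep first occurrence of each character
Scan: s[0]='v' new -> keep; s[1]='n' new -> keep; s[2]='u' new -> keep; s[3]='u' seen -> skip; s[4]='v' seen -> skip; s[5]='z' new -> keep; s[6]='n' seen -> skip; s[7]='u' seen -> skip; s[8]='z' seen -> skip; s[9]='u' seen -> skip; s[10]='z' seen -> skip; s[11]='v' seen -> skip
Result: vnuz


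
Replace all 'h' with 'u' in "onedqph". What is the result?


Input string: 'onedqph'
Operation: replace 'h' with 'u'
Positions of 'h': 6
After replacement: onedqpu


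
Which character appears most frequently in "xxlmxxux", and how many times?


Input: 'xxlmxxux'
Operation: tally each character
Counts: 'l':1, 'm':1, 'u':1, 'x':5
Maximum: 'x' appears 5 times


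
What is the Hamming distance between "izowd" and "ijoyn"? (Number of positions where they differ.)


String 1: 'izowd'
String 2: 'ijoyn'
Compare each position: pos 0: 'i'=='i', pos 1: 'z'!='j', pos 2: 'o'=='o', pos 3: 'w'!='y', pos 4: 'd'!='n'
Differing positions: 3
Hamming distance: 3


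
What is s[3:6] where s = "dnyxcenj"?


Input string: 'dnyxcenj'
Operation: slice [3:6]
Extract characters: s[3]='x', s[4]='c', s[5]='e'
Result: xce


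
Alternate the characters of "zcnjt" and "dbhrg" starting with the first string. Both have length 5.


String 1: 'zcnjt'
String 2: 'dbhrg'
Operation: alternate characters
Pairs: 'z'+'d', 'c'+'b', 'n'+'h', 'j'+'r', 't'+'g'
Result: zdcbnhjrtg


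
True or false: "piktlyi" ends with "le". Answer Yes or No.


Input string: 'piktlyi'
Suffix to check: 'le'
Last 2 characters of input: 'yi'
Match: False
Result: No


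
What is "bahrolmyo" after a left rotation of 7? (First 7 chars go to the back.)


Input: 'bahrolmyo', shift = 7
Operation: split at index 7 and swap parts
Front part s[0:7] = 'bahrolm'
Back part s[7:] = 'yo'
Rotated = back + front = 'yo' + 'bahrolm'
Result: yobahrolm


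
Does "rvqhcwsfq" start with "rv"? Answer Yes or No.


Input string: 'rvqhcwsfq'
Prefix to check: 'rv'
First 2 characters of input: 'rv'
Match: True
Result: Yes


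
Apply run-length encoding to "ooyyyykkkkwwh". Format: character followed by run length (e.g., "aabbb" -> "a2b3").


Input: 'ooyyyykkkkwwh'
Operation: identify consecutive runs
Runs: 'oo' -> o2, 'yyyy' -> y4, 'kkkk' -> k4, 'ww' -> w2, 'h' -> h1
Encoded: o2y4k4w2h1


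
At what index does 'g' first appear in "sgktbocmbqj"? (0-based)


Input string: 'sgktbocmbqj'
Target: 'g'
Scanning left to right: s[0]='s', s[1]='g'
First match at index: 1


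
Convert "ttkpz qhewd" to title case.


Input string: 'ttkpz qhewd'
Operation: capitalize first letter of each word
Word transformations: 'ttkpz'->'Ttkpz', 'qhewd'->'Qhewd'
Result: Ttkpz Qhewd


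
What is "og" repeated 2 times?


Input string: 'og'
Operation: repeat 2 times
Concatenation: 'og' + 'og'
Result: ogog


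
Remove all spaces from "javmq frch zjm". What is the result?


Input string: 'javmq frch zjm'
Operation: remove all spaces
Words: 'javmq', 'frch', 'zjm'
Join without spaces: javmqfrchzjm


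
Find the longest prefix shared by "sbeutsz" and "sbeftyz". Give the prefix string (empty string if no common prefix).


String 1: 'sbeutsz'
String 2: 'sbeftyz'
Compare position by position:
pos 0: 's' vs 's' match
pos 1: 'b' vs 'b' match
pos 2: 'e' vs 'e' match
pos 3: 'u' vs 'f' differ -> stop
Longest common prefix: "sbe" (length 3)


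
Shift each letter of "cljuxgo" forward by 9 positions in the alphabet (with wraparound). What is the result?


Input: 'cljuxgo', shift = 9
Operation: for each letter, (position + 9) mod 26
Mapping: 'c'(2+9=11)->'l', 'l'(11+9=20)->'u', 'j'(9+9=18)->'s', 'u'(20+9=29, 29 mod 26=3)->'d', 'x'(23+9=32, 32 mod 26=6)->'g', 'g'(6+9=15)->'p', 'o'(14+9=23)->'x'
Result: lusdgpx


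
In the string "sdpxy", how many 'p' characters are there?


Input string: 'sdpxy'
Target character: 'p'
Scan each position: s[2]='p'
Matches found at indices: 2
Total: 1


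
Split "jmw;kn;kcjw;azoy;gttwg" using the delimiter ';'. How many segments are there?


Input string: 'jmw;kn;kcjw;azoy;gttwg'
Delimiter: ';'
Split result: 'jmw', 'kn', 'kcjw', 'azoy', 'gttwg'
Number of parts: 5


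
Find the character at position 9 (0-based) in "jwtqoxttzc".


Input string: 'jwtqoxttzc'
Operation: get character at index 9
Index mapping: s[0]='j', s[1]='w', s[2]='t', s[3]='q', s[4]='o', s[5]='x', s[6]='t', s[7]='t', s[8]='z', s[9]='c'
Result: 'c'


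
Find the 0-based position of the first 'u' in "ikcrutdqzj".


Input string: 'ikcrutdqzj'
Target: 'u'
Scanning left to right: s[0]='i', s[1]='k', s[2]='c', s[3]='r', s[4]='u'
First match at index: 4


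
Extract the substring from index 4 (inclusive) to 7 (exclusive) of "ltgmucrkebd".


Input string: 'ltgmucrkebd'
Operation: slice [4:7]
Extract characters: s[4]='u', s[5]='c', s[6]='r'
Result: ucr


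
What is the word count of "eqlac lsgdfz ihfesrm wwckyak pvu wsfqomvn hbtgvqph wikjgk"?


Input string: 'eqlac lsgdfz ihfesrm wwckyak pvu wsfqomvn hbtgvqph wikjgk'
Operation: split by spaces
Words found: 'eqlac', 'lsgdfz', 'ihfesrm', 'wwckyak', 'pvu', 'wsfqomvn', 'hbtgvqph', 'wikjgk'
Word count: 8


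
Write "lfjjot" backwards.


Input string: 'lfjjot'
Operation: reverse character order
Original order: 'l' -> 'f' -> 'j' -> 'j' -> 'o' -> 't'
Reversed order: 't' -> 'o' -> 'j' -> 'j' -> 'f' -> 'l'
Result: tojjfl


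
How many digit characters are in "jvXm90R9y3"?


Input string: 'jvXm90R9y3'
Operation: count digit characters (0-9)
Scan: 'j', 'v', 'X', 'm', '9'(digit), '0'(digit), 'R', '9'(digit), 'y', '3'(digit)
Digits found: 4
Result: 4


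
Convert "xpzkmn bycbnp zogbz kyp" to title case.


Input string: 'xpzkmn bycbnp zogbz kyp'
Operation: capitalize first letter of each word
Word transformations: 'xpzkmn'->'Xpzkmn', 'bycbnp'->'Bycbnp', 'zogbz'->'Zogbz', 'kyp'->'Kyp'
Result: Xpzkmn Bycbnp Zogbz Kyp


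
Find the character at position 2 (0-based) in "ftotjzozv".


Input string: 'ftotjzozv'
Operation: get character at index 2
Index mapping: s[0]='f', s[1]='t', s[2]='o'
Result: 'o'


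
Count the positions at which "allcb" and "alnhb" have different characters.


String 1: 'allcb'
String 2: 'alnhb'
Compare each position: pos 0: 'a'=='a', pos 1: 'l'=='l', pos 2: 'l'!='n', pos 3: 'c'!='h', pos 4: 'b'=='b'
Differing positions: 2
Hamming distance: 2


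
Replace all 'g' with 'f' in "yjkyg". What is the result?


Input string: 'yjkyg'
Operation: replace 'g' with 'f'
Positions of 'g': 4
After replacement: yjkyf


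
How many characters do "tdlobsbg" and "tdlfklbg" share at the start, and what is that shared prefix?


String 1: 'tdlobsbg'
String 2: 'tdlfklbg'
Compare position by position:
pos 0: 't' vs 't' match
pos 1: 'd' vs 'd' match
pos 2: 'l' vs 'l' match
pos 3: 'o' vs 'f' differ -> stop
Longest common prefix: "tdl" (length 3)


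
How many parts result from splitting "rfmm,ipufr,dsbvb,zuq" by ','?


Input string: 'rfmm,ipufr,dsbvb,zuq'
Delimiter: ','
Split result: 'rfmm', 'ipufr', 'dsbvb', 'zuq'
Number of parts: 4


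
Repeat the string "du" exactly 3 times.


Input string: 'du'
Operation: repeat 3 times
Concatenation: 'du' + 'du' + 'du'
Result: dududu


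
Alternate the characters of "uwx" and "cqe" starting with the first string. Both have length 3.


String 1: 'uwx'
String 2: 'cqe'
Operation: alternate characters
Pairs: 'u'+'c', 'w'+'q', 'x'+'e'
Result: ucwqxe


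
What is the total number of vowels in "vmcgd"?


Input string: 'vmcgd'
Operation: count vowels (a, e, i, o, u)
Scan: s[0]='v', s[1]='m', s[2]='c', s[3]='g', s[4]='d'
Vowels found: 0
Result: 0


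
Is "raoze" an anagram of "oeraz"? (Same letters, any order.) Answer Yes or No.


String 1: 'oeraz' -> sorted: 'aeorz'
String 2: 'raoze' -> sorted: 'aeorz'
Compare sorted forms: 'aeorz' == 'aeorz'
Anagram: Yes


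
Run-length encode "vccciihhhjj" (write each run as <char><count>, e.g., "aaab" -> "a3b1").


Input: 'vccciihhhjj'
Operation: identify consecutive runs
Runs: 'v' -> v1, 'ccc' -> c3, 'ii' -> i2, 'hhh' -> h3, 'jj' -> j2
Encoded: v1c3i2h3j2


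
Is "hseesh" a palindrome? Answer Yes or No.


Input string: 'hseesh'
Reversed: 'hseesh'
Compare pairs: s[0]='h' vs s[5]='h' (match), s[1]='s' vs s[4]='s' (match), s[2]='e' vs s[3]='e' (match)
Palindrome: Yes


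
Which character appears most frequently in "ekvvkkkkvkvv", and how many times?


Input: 'ekvvkkkkvkvv'
Operation: tally each character
Counts: 'e':1, 'k':6, 'v':5
Maximum: 'k' appears 6 times


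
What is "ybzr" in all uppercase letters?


Input string: 'ybzr'
Operation: convert each letter to uppercase
Mapping: 'y'->'Y', 'b'->'B', 'z'->'Z', 'r'->'R'
Result: YBZR


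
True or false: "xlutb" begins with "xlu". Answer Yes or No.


Input string: 'xlutb'
Prefix to check: 'xlu'
First 3 characters of input: 'xlu'
Match: True
Result: Yes


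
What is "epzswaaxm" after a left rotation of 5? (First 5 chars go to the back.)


Input: 'epzswaaxm', shift = 5
Operation: split at index 5 and swap parts
Front part s[0:5] = 'epzsw'
Back part s[5:] = 'aaxm'
Rotated = back + front = 'aaxm' + 'epzsw'
Result: aaxmepzsw


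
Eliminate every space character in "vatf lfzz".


Input string: 'vatf lfzz'
Operation: remove all spaces
Words: 'vatf', 'lfzz'
Join without spaces: vatflfzz


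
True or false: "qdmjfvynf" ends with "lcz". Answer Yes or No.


Input string: 'qdmjfvynf'
Suffix to check: 'lcz'
Last 3 characters of input: 'ynf'
Match: False
Result: No


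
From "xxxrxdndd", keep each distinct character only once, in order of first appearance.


Input: 'xxxrxdndd'
Operation: keep first occurrence of each character
Scan: s[0]='x' new -> keep; s[1]='x' seen -> skip; s[2]='x' seen -> skip; s[3]='r' new -> keep; s[4]='x' seen -> skip; s[5]='d' new -> keep; s[6]='n' new -> keep; s[7]='d' seen -> skip; s[8]='d' seen -> skip
Result: xrdn


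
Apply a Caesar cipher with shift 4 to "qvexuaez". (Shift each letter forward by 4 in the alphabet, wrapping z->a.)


Input: 'qvexuaez', shift = 4
Operation: for each letter, (position + 4) mod 26
Mapping: 'q'(16+4=20)->'u', 'v'(21+4=25)->'z', 'e'(4+4=8)->'i', 'x'(23+4=27, 27 mod 26=1)->'b', 'u'(20+4=24)->'y', 'a'(0+4=4)->'e', 'e'(4+4=8)->'i', 'z'(25+4=29, 29 mod 26=3)->'d'
Result: uzibyeid


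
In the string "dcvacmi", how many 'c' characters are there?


Input string: 'dcvacmi'
Target character: 'c'
Scan each position: s[1]='c', s[4]='c'
Matches found at indices: 1, 4
Total: 2


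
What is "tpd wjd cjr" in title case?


Input string: 'tpd wjd cjr'
Operation: capitalize first letter of each word
Word transformations: 'tpd'->'Tpd', 'wjd'->'Wjd', 'cjr'->'Cjr'
Result: Tpd Wjd Cjr


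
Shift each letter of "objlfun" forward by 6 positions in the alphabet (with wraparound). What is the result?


Input: 'objlfun', shift = 6
Operation: for each letter, (position + 6) mod 26
Mapping: 'o'(14+6=20)->'u', 'b'(1+6=7)->'h', 'j'(9+6=15)->'p', 'l'(11+6=17)->'r', 'f'(5+6=11)->'l', 'u'(20+6=26, 26 mod 26=0)->'a', 'n'(13+6=19)->'t'
Result: uhprlat


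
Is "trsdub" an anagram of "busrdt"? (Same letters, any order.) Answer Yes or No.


String 1: 'busrdt' -> sorted: 'bdrstu'
String 2: 'trsdub' -> sorted: 'bdrstu'
Compare sorted forms: 'bdrstu' == 'bdrstu'
Anagram: Yes


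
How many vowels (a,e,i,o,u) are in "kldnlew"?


Input string: 'kldnlew'
Operation: count vowels (a, e, i, o, u)
Scan: s[0]='k', s[1]='l', s[2]='d', s[3]='n', s[4]='l', s[5]='e' (vowel), s[6]='w'
Vowels found: 1
Result: 1


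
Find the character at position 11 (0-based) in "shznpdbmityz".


Input string: 'shznpdbmityz'
Operation: get character at index 11
Index mapping: s[0]='s', s[1]='h', s[2]='z', s[3]='n', s[4]='p', s[5]='d', s[6]='b', s[7]='m', s[8]='i', s[9]='t', s[10]='y', s[11]='z'
Result: 'z'


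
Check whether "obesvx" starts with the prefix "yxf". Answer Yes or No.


Input string: 'obesvx'
Prefix to check: 'yxf'
First 3 characters of input: 'obe'
Match: False
Result: No


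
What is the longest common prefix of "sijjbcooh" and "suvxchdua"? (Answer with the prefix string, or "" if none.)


String 1: 'sijjbcooh'
String 2: 'suvxchdua'
Compare position by position:
pos 0: 's' vs 's' match
pos 1: 'i' vs 'u' differ -> stop
Longest common prefix: "s" (length 1)


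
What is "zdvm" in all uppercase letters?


Input string: 'zdvm'
Operation: convert each letter to uppercase
Mapping: 'z'->'Z', 'd'->'D', 'v'->'V', 'm'->'M'
Result: ZDVM


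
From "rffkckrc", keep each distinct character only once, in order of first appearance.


Input: 'rffkckrc'
Operation: keep first occurrence of each character
Scan: s[0]='r' new -> keep; s[1]='f' new -> keep; s[2]='f' seen -> skip; s[3]='k' new -> keep; s[4]='c' new -> keep; s[5]='k' seen -> skip; s[6]='r' seen -> skip; s[7]='c' seen -> skip
Result: rfkc


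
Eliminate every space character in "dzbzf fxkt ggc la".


Input string: 'dzbzf fxkt ggc la'
Operation: remove all spaces
Words: 'dzbzf', 'fxkt', 'ggc', 'la'
Join without spaces: dzbzffxktggcla


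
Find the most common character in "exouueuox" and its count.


Input: 'exouueuox'
Operation: tally each character
Counts: 'e':2, 'o':2, 'u':3, 'x':2
Maximum: 'u' appears 3 times


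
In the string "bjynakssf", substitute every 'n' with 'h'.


Input string: 'bjynakssf'
Operation: replace 'n' with 'h'
Positions of 'n': 3
After replacement: bjyhakssf


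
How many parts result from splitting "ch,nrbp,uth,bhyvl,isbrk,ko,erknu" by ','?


Input string: 'ch,nrbp,uth,bhyvl,isbrk,ko,erknu'
Delimiter: ','
Split result: 'ch', 'nrbp', 'uth', 'bhyvl', 'isbrk', 'ko', 'erknu'
Number of parts: 7


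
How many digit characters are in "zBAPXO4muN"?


Input string: 'zBAPXO4muN'
Operation: count digit characters (0-9)
Scan: 'z', 'B', 'A', 'P', 'X', 'O', '4'(digit), 'm', 'u', 'N'
Digits found: 1
Result: 1


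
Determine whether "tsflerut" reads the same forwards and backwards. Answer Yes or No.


Input string: 'tsflerut'
Reversed: 'turelfst'
Compare pairs: s[0]='t' vs s[7]='t' (match), s[1]='s' vs s[6]='u' (mismatch), s[2]='f' vs s[5]='r' (mismatch), s[3]='l' vs s[4]='e' (mismatch)
Palindrome: No


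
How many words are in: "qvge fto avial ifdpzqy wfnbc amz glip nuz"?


Input string: 'qvge fto avial ifdpzqy wfnbc amz glip nuz'
Operation: split by spaces
Words found: 'qvge', 'fto', 'avial', 'ifdpzqy', 'wfnbc', 'amz', 'glip', 'nuz'
Word count: 8


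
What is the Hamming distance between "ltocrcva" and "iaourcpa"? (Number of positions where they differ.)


String 1: 'ltocrcva'
String 2: 'iaourcpa'
Compare each position: pos 0: 'l'!='i', pos 1: 't'!='a', pos 2: 'o'=='o', pos 3: 'c'!='u', pos 4: 'r'=='r', pos 5: 'c'=='c', pos 6: 'v'!='p', pos 7: 'a'=='a'
Differing positions: 4
Hamming distance: 4


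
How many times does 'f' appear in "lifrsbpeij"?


Input string: 'lifrsbpeij'
Target character: 'f'
Scan each position: s[2]='f'
Matches found at indices: 2
Total: 1


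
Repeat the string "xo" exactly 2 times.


Input string: 'xo'
Operation: repeat 2 times
Concatenation: 'xo' + 'xo'
Result: xoxo


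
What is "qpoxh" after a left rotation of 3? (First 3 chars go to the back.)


Input: 'qpoxh', shift = 3
Operation: split at index 3 and swap parts
Front part s[0:3] = 'qpo'
Back part s[3:] = 'xh'
Rotated = back + front = 'xh' + 'qpo'
Result: xhqpo


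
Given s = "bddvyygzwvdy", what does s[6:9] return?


Input string: 'bddvyygzwvdy'
Operation: slice [6:9]
Extract characters: s[6]='g', s[7]='z', s[8]='w'
Result: gzw


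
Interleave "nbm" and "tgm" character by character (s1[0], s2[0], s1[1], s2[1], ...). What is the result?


String 1: 'nbm'
String 2: 'tgm'
Operation: alternate characters
Pairs: 'n'+'t', 'b'+'g', 'm'+'m'
Result: ntbgmm


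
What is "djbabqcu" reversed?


Input string: 'djbabqcu'
Operation: reverse character order
Original order: 'd' -> 'j' -> 'b' -> 'a' -> 'b' -> 'q' -> 'c' -> 'u'
Reversed order: 'u' -> 'c' -> 'q' -> 'b' -> 'a' -> 'b' -> 'j' -> 'd'
Result: ucqbabjd


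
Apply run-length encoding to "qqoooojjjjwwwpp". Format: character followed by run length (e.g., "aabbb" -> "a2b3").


Input: 'qqoooojjjjwwwpp'
Operation: identify consecutive runs
Runs: 'qq' -> q2, 'oooo' -> o4, 'jjjj' -> j4, 'www' -> w3, 'pp' -> p2
Encoded: q2o4j4w3p2


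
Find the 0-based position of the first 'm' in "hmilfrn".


Input string: 'hmilfrn'
Target: 'm'
Scanning left to right: s[0]='h', s[1]='m'
First match at index: 1


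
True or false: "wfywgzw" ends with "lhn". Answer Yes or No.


Input string: 'wfywgzw'
Suffix to check: 'lhn'
Last 3 characters of input: 'gzw'
Match: False
Result: No


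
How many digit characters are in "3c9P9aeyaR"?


Input string: '3c9P9aeyaR'
Operation: count digit characters (0-9)
Scan: '3'(digit), 'c', '9'(digit), 'P', '9'(digit), 'a', 'e', 'y', 'a', 'R'
Digits found: 3
Result: 3


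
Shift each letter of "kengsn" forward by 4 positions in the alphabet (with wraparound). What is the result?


Input: 'kengsn', shift = 4
Operation: for each letter, (position + 4) mod 26
Mapping: 'k'(10+4=14)->'o', 'e'(4+4=8)->'i', 'n'(13+4=17)->'r', 'g'(6+4=10)->'k', 's'(18+4=22)->'w', 'n'(13+4=17)->'r'
Result: oirkwr


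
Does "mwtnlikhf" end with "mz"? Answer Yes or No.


Input string: 'mwtnlikhf'
Suffix to check: 'mz'
Last 2 characters of input: 'hf'
Match: False
Result: No


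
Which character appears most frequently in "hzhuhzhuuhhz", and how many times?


Input: 'hzhuhzhuuhhz'
Operation: tally each character
Counts: 'h':6, 'u':3, 'z':3
Maximum: 'h' appears 6 times


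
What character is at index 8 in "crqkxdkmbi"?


Input string: 'crqkxdkmbi'
Operation: get character at index 8
Index mapping: s[0]='c', s[1]='r', s[2]='q', s[3]='k', s[4]='x', s[5]='d', s[6]='k', s[7]='m', s[8]='b'
Result: 'b'


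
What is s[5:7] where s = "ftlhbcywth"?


Input string: 'ftlhbcywth'
Operation: slice [5:7]
Extract characters: s[5]='c', s[6]='y'
Result: cy


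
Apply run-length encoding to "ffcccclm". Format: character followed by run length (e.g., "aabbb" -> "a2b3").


Input: 'ffcccclm'
Operation: identify consecutive runs
Runs: 'ff' -> f2, 'cccc' -> c4, 'l' -> l1, 'm' -> m1
Encoded: f2c4l1m1


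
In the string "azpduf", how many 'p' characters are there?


Input string: 'azpduf'
Target character: 'p'
Scan each position: s[2]='p'
Matches found at indices: 2
Total: 1


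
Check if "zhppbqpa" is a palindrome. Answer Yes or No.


Input string: 'zhppbqpa'
Reversed: 'apqbpphz'
Compare pairs: s[0]='z' vs s[7]='a' (mismatch), s[1]='h' vs s[6]='p' (mismatch), s[2]='p' vs s[5]='q' (mismatch), s[3]='p' vs s[4]='b' (mismatch)
Palindrome: No


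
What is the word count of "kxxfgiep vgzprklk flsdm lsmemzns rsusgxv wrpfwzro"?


Input string: 'kxxfgiep vgzprklk flsdm lsmemzns rsusgxv wrpfwzro'
Operation: split by spaces
Words found: 'kxxfgiep', 'vgzprklk', 'flsdm', 'lsmemzns', 'rsusgxv', 'wrpfwzro'
Word count: 6


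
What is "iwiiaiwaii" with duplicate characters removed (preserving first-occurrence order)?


Input: 'iwiiaiwaii'
Operation: keep first occurrence of each character
Scan: s[0]='i' new -> keep; s[1]='w' new -> keep; s[2]='i' seen -> skip; s[3]='i' seen -> skip; s[4]='a' new -> keep; s[5]='i' seen -> skip; s[6]='w' seen -> skip; s[7]='a' seen -> skip; s[8]='i' seen -> skip; s[9]='i' seen -> skip
Result: iwa


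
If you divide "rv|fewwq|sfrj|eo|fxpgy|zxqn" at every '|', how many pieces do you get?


Input string: 'rv|fewwq|sfrj|eo|fxpgy|zxqn'
Delimiter: '|'
Split result: 'rv', 'fewwq', 'sfrj', 'eo', 'fxpgy', 'zxqn'
Number of parts: 6


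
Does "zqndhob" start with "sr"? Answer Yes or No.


Input string: 'zqndhob'
Prefix to check: 'sr'
First 2 characters of input: 'zq'
Match: False
Result: No


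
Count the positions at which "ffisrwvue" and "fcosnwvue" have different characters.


String 1: 'ffisrwvue'
String 2: 'fcosnwvue'
Compare each position: pos 0: 'f'=='f', pos 1: 'f'!='c', pos 2: 'i'!='o', pos 3: 's'=='s', pos 4: 'r'!='n', pos 5: 'w'=='w', pos 6: 'v'=='v', pos 7: 'u'=='u', pos 8: 'e'=='e'
Differing positions: 3
Hamming distance: 3


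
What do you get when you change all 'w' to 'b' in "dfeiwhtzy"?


Input string: 'dfeiwhtzy'
Operation: replace 'w' with 'b'
Positions of 'w': 4
After replacement: dfeibhtzy


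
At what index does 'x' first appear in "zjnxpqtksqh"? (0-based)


Input string: 'zjnxpqtksqh'
Target: 'x'
Scanning left to right: s[0]='z', s[1]='j', s[2]='n', s[3]='x'
First match at index: 3


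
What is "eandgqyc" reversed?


Input string: 'eandgqyc'
Operation: reverse character order
Original order: 'e' -> 'a' -> 'n' -> 'd' -> 'g' -> 'q' -> 'y' -> 'c'
Reversed order: 'c' -> 'y' -> 'q' -> 'g' -> 'd' -> 'n' -> 'a' -> 'e'
Result: cyqgdnae


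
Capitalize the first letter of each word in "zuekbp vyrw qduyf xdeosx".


Input string: 'zuekbp vyrw qduyf xdeosx'
Operation: capitalize first letter of each word
Word transformations: 'zuekbp'->'Zuekbp', 'vyrw'->'Vyrw', 'qduyf'->'Qduyf', 'xdeosx'->'Xdeosx'
Result: Zuekbp Vyrw Qduyf Xdeosx


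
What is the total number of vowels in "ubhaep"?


Input string: 'ubhaep'
Operation: count vowels (a, e, i, o, u)
Scan: s[0]='u' (vowel), s[1]='b', s[2]='h', s[3]='a' (vowel), s[4]='e' (vowel), s[5]='p'
Vowels found: 3
Result: 3


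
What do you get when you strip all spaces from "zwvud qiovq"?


Input string: 'zwvud qiovq'
Operation: remove all spaces
Words: 'zwvud', 'qiovq'
Join without spaces: zwvudqiovq


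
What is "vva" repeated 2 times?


Input string: 'vva'
Operation: repeat 2 times
Concatenation: 'vva' + 'vva'
Result: vvavva


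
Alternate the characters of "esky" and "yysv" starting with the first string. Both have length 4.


String 1: 'esky'
String 2: 'yysv'
Operation: alternate characters
Pairs: 'e'+'y', 's'+'y', 'k'+'s', 'y'+'v'
Result: eysyksyv


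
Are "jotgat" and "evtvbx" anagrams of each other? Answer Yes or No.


String 1: 'jotgat' -> sorted: 'agjott'
String 2: 'evtvbx' -> sorted: 'betvvx'
Compare sorted forms: 'agjott' != 'betvvx'
Anagram: No


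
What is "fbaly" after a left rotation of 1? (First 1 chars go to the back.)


Input: 'fbaly', shift = 1
Operation: split at index 1 and swap parts
Front part s[0:1] = 'f'
Back part s[1:] = 'baly'
Rotated = back + front = 'baly' + 'f'
Result: balyf


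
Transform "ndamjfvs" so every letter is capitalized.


Input string: 'ndamjfvs'
Operation: convert each letter to uppercase
Mapping: 'n'->'N', 'd'->'D', 'a'->'A', 'm'->'M', 'j'->'J', 'f'->'F', 'v'->'V', 's'->'S'
Result: NDAMJFVS


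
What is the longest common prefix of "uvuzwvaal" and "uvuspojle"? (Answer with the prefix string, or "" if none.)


String 1: 'uvuzwvaal'
String 2: 'uvuspojle'
Compare position by position:
pos 0: 'u' vs 'u' match
pos 1: 'v' vs 'v' match
pos 2: 'u' vs 'u' match
pos 3: 'z' vs 's' differ -> stop
Longest common prefix: "uvu" (length 3)


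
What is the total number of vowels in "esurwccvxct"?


Input string: 'esurwccvxct'
Operation: count vowels (a, e, i, o, u)
Scan: s[0]='e' (vowel), s[1]='s', s[2]='u' (vowel), s[3]='r', s[4]='w', s[5]='c', s[6]='c', s[7]='v', s[8]='x', s[9]='c', s[10]='t'
Vowels found: 2
Result: 2


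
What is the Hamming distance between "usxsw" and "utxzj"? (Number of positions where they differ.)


String 1: 'usxsw'
String 2: 'utxzj'
Compare each position: pos 0: 'u'=='u', pos 1: 's'!='t', pos 2: 'x'=='x', pos 3: 's'!='z', pos 4: 'w'!='j'
Differing positions: 3
Hamming distance: 3


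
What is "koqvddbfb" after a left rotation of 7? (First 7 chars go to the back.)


Input: 'koqvddbfb', shift = 7
Operation: split at index 7 and swap parts
Front part s[0:7] = 'koqvddb'
Back part s[7:] = 'fb'
Rotated = back + front = 'fb' + 'koqvddb'
Result: fbkoqvddb


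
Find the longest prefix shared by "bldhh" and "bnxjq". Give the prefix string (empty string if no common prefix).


String 1: 'bldhh'
String 2: 'bnxjq'
Compare position by position:
pos 0: 'b' vs 'b' match
pos 1: 'l' vs 'n' differ -> stop
Longest common prefix: "b" (length 1)


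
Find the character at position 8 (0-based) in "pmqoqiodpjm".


Input string: 'pmqoqiodpjm'
Operation: get character at index 8
Index mapping: s[0]='p', s[1]='m', s[2]='q', s[3]='o', s[4]='q', s[5]='i', s[6]='o', s[7]='d', s[8]='p'
Result: 'p'


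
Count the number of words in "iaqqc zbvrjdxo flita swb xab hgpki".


Input string: 'iaqqc zbvrjdxo flita swb xab hgpki'
Operation: split by spaces
Words found: 'iaqqc', 'zbvrjdxo', 'flita', 'swb', 'xab', 'hgpki'
Word count: 6
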